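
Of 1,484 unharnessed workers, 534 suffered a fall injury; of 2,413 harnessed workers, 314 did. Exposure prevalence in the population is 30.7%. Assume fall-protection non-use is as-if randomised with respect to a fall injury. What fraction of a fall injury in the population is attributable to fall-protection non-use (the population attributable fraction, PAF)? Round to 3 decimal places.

p₁ = P(outcome | exposed) = 534/1484 = 0.35984
p₀ = P(outcome | unexposed) = 314/2413 = 0.13013
Overall risk P(Y=1) = π·p₁ + (1−π)·p₀ = 0.307×0.35984 + 0.693×0.13013 = 0.20065.
Under exogeneity, PAF = [P(Y=1) − p₀] / P(Y=1).
PAF = (0.20065 − 0.13013) / 0.20065 ≈ 0.3515

PAF ≈ 0.351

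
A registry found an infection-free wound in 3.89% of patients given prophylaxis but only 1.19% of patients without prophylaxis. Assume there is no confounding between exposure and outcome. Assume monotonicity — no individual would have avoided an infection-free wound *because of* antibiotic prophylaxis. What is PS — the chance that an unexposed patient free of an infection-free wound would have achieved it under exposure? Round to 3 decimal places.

PS ≈ 0.027

p₁ = 0.0389, p₀ = 0.0119.
Under exogeneity and monotonicity, PS = (p₁ − p₀) / (1 − p₀).
PS = (0.0389 − 0.0119) / (1 − 0.0119) = 0.027 / 0.9881 ≈ 0.0273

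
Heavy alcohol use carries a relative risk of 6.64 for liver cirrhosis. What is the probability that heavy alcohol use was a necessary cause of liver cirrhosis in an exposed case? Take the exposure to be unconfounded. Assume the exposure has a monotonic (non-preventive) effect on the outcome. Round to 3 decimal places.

Under exogeneity and monotonicity, PN = (RR − 1) / RR = 1 − 1/RR.
PN = (6.64 − 1) / 6.64 = 5.64 / 6.64 ≈ 0.8494

PN ≈ 0.849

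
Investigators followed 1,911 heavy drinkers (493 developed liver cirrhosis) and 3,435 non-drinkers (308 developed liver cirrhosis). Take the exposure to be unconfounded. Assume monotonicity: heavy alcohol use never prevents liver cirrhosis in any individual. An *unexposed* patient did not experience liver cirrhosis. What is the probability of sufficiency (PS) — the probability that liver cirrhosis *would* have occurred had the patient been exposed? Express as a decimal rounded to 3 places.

p₁ = P(outcome | exposed) = 493/1911 = 0.25798
p₀ = P(outcome | unexposed) = 308/3435 = 0.089665
Under exogeneity and monotonicity, PS = (p₁ − p₀) / (1 − p₀).
PS = (0.25798 − 0.089665) / (1 − 0.089665) = 0.16831 / 0.91033 ≈ 0.1849

PS ≈ 0.185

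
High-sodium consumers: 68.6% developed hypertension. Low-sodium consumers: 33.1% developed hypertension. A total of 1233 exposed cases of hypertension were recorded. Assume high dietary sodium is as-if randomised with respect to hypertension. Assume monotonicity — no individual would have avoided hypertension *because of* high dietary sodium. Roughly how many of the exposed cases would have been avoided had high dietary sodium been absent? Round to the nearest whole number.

p₁ = 0.686, p₀ = 0.331.
PN = (p₁ − p₀)/p₁ = (0.686 − 0.331) / 0.686 ≈ 0.51749.
Attributable cases ≈ PN × (exposed cases) = 0.51749 × 1233 ≈ 638.07.

about 638 cases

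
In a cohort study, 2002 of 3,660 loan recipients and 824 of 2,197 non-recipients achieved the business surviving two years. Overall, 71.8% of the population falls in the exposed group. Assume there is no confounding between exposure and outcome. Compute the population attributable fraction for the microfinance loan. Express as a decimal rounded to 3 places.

PAF ≈ 0.248

p₁ = P(outcome | exposed) = 2002/3660 = 0.54699
p₀ = P(outcome | unexposed) = 824/2197 = 0.37506
Overall risk P(Y=1) = π·p₁ + (1−π)·p₀ = 0.718×0.54699 + 0.282×0.37506 = 0.49851.
Under exogeneity, PAF = [P(Y=1) − p₀] / P(Y=1).
PAF = (0.49851 − 0.37506) / 0.49851 ≈ 0.2476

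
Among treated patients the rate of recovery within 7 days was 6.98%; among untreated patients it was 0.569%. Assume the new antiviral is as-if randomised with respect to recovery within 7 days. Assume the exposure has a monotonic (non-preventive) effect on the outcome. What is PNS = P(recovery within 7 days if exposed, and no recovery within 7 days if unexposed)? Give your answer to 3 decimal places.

p₁ = 0.0698, p₀ = 0.00569.
Under exogeneity and monotonicity, PNS = p₁ − p₀.
PNS = 0.0698 − 0.00569 = 0.06411

PNS ≈ 0.064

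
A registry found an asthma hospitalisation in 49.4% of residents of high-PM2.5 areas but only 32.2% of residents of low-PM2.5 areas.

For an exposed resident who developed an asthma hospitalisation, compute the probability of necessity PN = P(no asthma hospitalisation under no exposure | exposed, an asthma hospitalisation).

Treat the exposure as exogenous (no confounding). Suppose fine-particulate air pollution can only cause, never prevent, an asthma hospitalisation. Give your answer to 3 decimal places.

PN ≈ 0.348

p₁ = 0.494, p₀ = 0.322.
Under exogeneity and monotonicity, PN = (p₁ − p₀) / p₁.
PN = (0.494 − 0.322) / 0.494 = 0.172 / 0.494 ≈ 0.3482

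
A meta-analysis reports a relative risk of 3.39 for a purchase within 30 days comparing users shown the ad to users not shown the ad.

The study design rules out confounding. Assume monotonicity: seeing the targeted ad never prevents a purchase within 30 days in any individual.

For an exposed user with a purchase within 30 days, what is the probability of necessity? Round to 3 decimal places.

PN ≈ 0.705

Under exogeneity and monotonicity, PN = (RR − 1) / RR = 1 − 1/RR.
PN = (3.39 − 1) / 3.39 = 2.39 / 3.39 ≈ 0.7050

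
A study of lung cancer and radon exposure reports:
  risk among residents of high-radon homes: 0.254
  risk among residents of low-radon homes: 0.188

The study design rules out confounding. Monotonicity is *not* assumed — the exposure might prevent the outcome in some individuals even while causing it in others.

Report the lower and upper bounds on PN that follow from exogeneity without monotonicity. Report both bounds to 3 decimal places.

Let p₁ = 0.254, p₀ = 0.188.
Under exogeneity alone the bounds on PN are max{0,(p₁−p₀)/p₁} ≤ PN ≤ min{1,(1−p₀)/p₁}.
  lower = (p₁ − p₀)/p₁ = 0.066 / 0.254 ≈ 0.2598
  upper = min{1, (1 − p₀)/p₁} = 0.812 / 0.254 ≈ 3.1969 → capped at 1

0.260 ≤ PN ≤ 1.000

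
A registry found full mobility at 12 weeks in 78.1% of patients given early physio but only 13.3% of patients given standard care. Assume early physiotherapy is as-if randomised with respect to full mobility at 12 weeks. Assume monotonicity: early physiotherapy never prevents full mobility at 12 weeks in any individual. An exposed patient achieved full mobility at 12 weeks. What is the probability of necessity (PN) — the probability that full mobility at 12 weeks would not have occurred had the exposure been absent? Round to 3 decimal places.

p₁ = 0.781, p₀ = 0.133.
Under exogeneity and monotonicity, PN = (p₁ − p₀) / p₁.
PN = (0.781 − 0.133) / 0.781 = 0.648 / 0.781 ≈ 0.8297

PN ≈ 0.830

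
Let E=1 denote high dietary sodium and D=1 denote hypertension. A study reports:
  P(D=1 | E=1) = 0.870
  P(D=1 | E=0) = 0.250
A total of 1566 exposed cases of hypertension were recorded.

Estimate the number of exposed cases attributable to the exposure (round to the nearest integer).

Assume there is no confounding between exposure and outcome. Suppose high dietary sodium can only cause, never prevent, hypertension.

Let p₁ = 0.87, p₀ = 0.25.
PN = (p₁ − p₀)/p₁ = (0.87 − 0.25) / 0.87 ≈ 0.71264.
Attributable cases ≈ PN × (exposed cases) = 0.71264 × 1566 ≈ 1116.00.

about 1116 cases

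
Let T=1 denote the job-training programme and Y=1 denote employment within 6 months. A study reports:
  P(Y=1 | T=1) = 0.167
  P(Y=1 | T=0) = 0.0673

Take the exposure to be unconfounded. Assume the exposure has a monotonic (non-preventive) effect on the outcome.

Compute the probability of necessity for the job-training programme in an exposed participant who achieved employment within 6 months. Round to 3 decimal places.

PN ≈ 0.597

Let p₁ = 0.167, p₀ = 0.0673.
Under exogeneity and monotonicity, PN = (p₁ − p₀) / p₁.
PN = (0.167 − 0.0673) / 0.167 = 0.0997 / 0.167 ≈ 0.5970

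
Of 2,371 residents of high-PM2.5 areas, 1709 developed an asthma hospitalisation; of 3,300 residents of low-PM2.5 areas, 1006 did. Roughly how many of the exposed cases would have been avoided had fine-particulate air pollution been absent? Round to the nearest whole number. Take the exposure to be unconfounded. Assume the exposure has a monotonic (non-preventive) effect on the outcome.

about 986 cases

p₁ = P(outcome | exposed) = 1709/2371 = 0.72079
p₀ = P(outcome | unexposed) = 1006/3300 = 0.30485
PN = (p₁ − p₀)/p₁ = (0.72079 − 0.30485) / 0.72079 ≈ 0.57707.
Attributable cases ≈ PN × (exposed cases) = 0.57707 × 1709 ≈ 986.20.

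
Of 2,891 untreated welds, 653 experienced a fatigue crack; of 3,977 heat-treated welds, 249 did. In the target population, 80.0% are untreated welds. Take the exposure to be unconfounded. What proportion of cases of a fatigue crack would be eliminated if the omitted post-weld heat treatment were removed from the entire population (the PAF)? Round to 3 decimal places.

PAF ≈ 0.676

p₁ = P(outcome | exposed) = 653/2891 = 0.22587
p₀ = P(outcome | unexposed) = 249/3977 = 0.06261
Overall risk P(Y=1) = π·p₁ + (1−π)·p₀ = 0.8×0.22587 + 0.2×0.06261 = 0.19322.
Under exogeneity, PAF = [P(Y=1) − p₀] / P(Y=1).
PAF = (0.19322 − 0.06261) / 0.19322 ≈ 0.6760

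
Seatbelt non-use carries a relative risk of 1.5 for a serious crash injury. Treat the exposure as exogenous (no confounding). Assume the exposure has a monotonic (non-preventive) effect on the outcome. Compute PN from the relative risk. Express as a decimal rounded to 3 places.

Under exogeneity and monotonicity, PN = (RR − 1) / RR = 1 − 1/RR.
PN = (1.5 − 1) / 1.5 = 0.5 / 1.5 ≈ 0.3333

PN ≈ 0.333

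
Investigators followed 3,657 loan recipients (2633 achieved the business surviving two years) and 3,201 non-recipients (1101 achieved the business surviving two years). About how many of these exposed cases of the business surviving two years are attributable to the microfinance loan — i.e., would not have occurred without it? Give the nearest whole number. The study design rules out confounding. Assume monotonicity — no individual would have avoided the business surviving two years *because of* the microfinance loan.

about 1375 cases

p₁ = P(outcome | exposed) = 2633/3657 = 0.71999
p₀ = P(outcome | unexposed) = 1101/3201 = 0.34396
PN = (p₁ − p₀)/p₁ = (0.71999 − 0.34396) / 0.71999 ≈ 0.52228.
Attributable cases ≈ PN × (exposed cases) = 0.52228 × 2633 ≈ 1375.16.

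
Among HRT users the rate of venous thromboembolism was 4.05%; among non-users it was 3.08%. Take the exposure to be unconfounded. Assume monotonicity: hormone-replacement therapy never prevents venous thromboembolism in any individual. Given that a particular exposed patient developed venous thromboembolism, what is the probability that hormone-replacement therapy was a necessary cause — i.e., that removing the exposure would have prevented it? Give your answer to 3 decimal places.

PN ≈ 0.240

p₁ = 0.0405, p₀ = 0.0308.
Under exogeneity and monotonicity, PN = (p₁ − p₀) / p₁.
PN = (0.0405 − 0.0308) / 0.0405 = 0.0097 / 0.0405 ≈ 0.2395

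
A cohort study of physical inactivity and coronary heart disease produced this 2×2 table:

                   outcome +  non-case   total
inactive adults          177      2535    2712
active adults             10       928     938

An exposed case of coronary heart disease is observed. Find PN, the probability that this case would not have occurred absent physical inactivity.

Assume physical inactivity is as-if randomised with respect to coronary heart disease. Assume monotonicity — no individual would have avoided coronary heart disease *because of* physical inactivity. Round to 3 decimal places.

PN ≈ 0.837

p₁ = P(outcome | exposed) = 177/2712 = 0.065265
p₀ = P(outcome | unexposed) = 10/938 = 0.010661
Under exogeneity and monotonicity, PN = (p₁ − p₀)/p₁.
PN = (0.065265 − 0.010661) / 0.065265 ≈ 0.8367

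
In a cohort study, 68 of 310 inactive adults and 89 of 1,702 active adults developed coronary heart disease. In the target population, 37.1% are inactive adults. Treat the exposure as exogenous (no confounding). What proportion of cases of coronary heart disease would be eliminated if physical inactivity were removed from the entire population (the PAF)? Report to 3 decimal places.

PAF ≈ 0.542

p₁ = P(outcome | exposed) = 68/310 = 0.21935
p₀ = P(outcome | unexposed) = 89/1702 = 0.052291
Overall risk P(Y=1) = π·p₁ + (1−π)·p₀ = 0.371×0.21935 + 0.629×0.052291 = 0.11427.
Under exogeneity, PAF = [P(Y=1) − p₀] / P(Y=1).
PAF = (0.11427 − 0.052291) / 0.11427 ≈ 0.5424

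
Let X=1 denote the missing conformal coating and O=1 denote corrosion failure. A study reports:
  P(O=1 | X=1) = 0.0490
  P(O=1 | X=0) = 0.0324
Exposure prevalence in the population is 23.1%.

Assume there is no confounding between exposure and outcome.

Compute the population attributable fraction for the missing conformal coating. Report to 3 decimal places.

PAF ≈ 0.106

Let p₁ = 0.049, p₀ = 0.0324.
Overall risk P(Y=1) = π·p₁ + (1−π)·p₀ = 0.231×0.049 + 0.769×0.0324 = 0.036235.
Under exogeneity, PAF = [P(Y=1) − p₀] / P(Y=1).
PAF = (0.036235 − 0.0324) / 0.036235 ≈ 0.1058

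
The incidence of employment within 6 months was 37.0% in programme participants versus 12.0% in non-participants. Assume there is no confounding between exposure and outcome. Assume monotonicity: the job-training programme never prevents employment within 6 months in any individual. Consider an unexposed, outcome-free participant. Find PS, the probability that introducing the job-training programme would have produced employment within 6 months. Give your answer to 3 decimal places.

p₁ = 0.37, p₀ = 0.12.
Under exogeneity and monotonicity, PS = (p₁ − p₀) / (1 − p₀).
PS = (0.37 − 0.12) / (1 − 0.12) = 0.25 / 0.88 ≈ 0.2841

PS ≈ 0.284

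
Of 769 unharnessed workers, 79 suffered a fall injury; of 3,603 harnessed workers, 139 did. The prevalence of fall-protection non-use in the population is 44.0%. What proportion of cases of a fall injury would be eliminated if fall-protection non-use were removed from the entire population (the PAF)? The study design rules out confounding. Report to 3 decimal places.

p₁ = P(outcome | exposed) = 79/769 = 0.10273
p₀ = P(outcome | unexposed) = 139/3603 = 0.038579
Overall risk P(Y=1) = π·p₁ + (1−π)·p₀ = 0.44×0.10273 + 0.56×0.038579 = 0.066806.
Under exogeneity, PAF = [P(Y=1) − p₀] / P(Y=1).
PAF = (0.066806 − 0.038579) / 0.066806 ≈ 0.4225

PAF ≈ 0.423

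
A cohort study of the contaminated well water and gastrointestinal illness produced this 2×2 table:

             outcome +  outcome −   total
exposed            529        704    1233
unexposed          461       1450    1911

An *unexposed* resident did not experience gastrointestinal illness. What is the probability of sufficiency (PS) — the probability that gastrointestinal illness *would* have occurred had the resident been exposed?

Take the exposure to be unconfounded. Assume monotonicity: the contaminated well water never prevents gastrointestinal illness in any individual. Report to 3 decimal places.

PS ≈ 0.248

p₁ = P(outcome | exposed) = 529/1233 = 0.42903
p₀ = P(outcome | unexposed) = 461/1911 = 0.24123
Under exogeneity and monotonicity, PS = (p₁ − p₀)/(1 − p₀).
PS = (0.42903 − 0.24123) / 0.75877 ≈ 0.2475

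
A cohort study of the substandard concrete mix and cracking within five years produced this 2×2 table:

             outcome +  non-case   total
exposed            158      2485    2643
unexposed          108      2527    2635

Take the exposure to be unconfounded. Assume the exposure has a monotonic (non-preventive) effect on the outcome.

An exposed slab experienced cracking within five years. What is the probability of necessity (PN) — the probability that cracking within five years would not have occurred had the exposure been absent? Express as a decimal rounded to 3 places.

p₁ = P(outcome | exposed) = 158/2643 = 0.059781
p₀ = P(outcome | unexposed) = 108/2635 = 0.040987
Under exogeneity and monotonicity, PN = (p₁ − p₀)/p₁.
PN = (0.059781 − 0.040987) / 0.059781 ≈ 0.3144

PN ≈ 0.314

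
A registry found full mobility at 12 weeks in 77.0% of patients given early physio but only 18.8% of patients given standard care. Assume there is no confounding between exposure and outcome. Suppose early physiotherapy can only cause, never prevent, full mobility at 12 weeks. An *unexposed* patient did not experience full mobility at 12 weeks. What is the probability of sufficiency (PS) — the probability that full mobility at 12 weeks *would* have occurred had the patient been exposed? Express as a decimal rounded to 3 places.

p₁ = 0.77, p₀ = 0.188.
Under exogeneity and monotonicity, PS = (p₁ − p₀) / (1 − p₀).
PS = (0.77 − 0.188) / (1 − 0.188) = 0.582 / 0.812 ≈ 0.7167

PS ≈ 0.717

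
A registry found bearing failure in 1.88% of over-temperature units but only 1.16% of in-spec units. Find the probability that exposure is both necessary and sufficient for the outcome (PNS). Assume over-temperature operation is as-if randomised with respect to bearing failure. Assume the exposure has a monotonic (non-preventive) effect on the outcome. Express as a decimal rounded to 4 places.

PNS ≈ 0.0072

p₁ = 0.0188, p₀ = 0.0116.
Under exogeneity and monotonicity, PNS = p₁ − p₀.
PNS = 0.0188 − 0.0116 = 0.0072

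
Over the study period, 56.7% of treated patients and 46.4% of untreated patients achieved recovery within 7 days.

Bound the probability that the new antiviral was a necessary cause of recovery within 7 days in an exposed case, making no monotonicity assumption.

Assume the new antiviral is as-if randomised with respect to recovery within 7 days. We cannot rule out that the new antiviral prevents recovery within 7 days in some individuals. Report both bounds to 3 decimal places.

0.182 ≤ PN ≤ 0.945

p₁ = 0.567, p₀ = 0.464.
Under exogeneity alone the bounds on PN are max{0,(p₁−p₀)/p₁} ≤ PN ≤ min{1,(1−p₀)/p₁}.
  lower = (p₁ − p₀)/p₁ = 0.103 / 0.567 ≈ 0.1817
  upper = min{1, (1 − p₀)/p₁} = 0.536 / 0.567 ≈ 0.9453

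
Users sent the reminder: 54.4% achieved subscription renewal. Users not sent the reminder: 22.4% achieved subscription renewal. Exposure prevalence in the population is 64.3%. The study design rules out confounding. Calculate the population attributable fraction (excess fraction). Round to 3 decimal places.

PAF ≈ 0.479

p₁ = 0.544, p₀ = 0.224.
Overall risk P(Y=1) = π·p₁ + (1−π)·p₀ = 0.643×0.544 + 0.357×0.224 = 0.42976.
Under exogeneity, PAF = [P(Y=1) − p₀] / P(Y=1).
PAF = (0.42976 − 0.224) / 0.42976 ≈ 0.4788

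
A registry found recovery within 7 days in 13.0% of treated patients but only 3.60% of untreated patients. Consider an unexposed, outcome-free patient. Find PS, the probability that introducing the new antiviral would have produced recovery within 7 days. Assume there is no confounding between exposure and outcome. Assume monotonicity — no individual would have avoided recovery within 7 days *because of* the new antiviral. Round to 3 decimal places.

p₁ = 0.13, p₀ = 0.036.
Under exogeneity and monotonicity, PS = (p₁ − p₀) / (1 − p₀).
PS = (0.13 − 0.036) / (1 − 0.036) = 0.094 / 0.964 ≈ 0.0975

PS ≈ 0.098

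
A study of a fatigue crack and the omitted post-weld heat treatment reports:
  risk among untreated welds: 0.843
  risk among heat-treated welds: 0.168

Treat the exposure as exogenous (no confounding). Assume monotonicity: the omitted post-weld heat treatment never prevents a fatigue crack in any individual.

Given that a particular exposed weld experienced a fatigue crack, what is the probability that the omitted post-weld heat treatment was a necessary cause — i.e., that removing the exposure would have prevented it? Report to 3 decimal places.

Let p₁ = 0.843, p₀ = 0.168.
Under exogeneity and monotonicity, PN = (p₁ − p₀) / p₁.
PN = (0.843 − 0.168) / 0.843 = 0.675 / 0.843 ≈ 0.8007

PN ≈ 0.801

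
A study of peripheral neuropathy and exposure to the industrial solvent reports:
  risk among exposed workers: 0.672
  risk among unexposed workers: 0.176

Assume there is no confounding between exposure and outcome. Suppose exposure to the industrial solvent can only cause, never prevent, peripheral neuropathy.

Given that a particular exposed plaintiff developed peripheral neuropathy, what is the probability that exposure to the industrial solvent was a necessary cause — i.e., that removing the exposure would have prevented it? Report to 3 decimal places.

PN ≈ 0.738

Let p₁ = 0.672, p₀ = 0.176.
Under exogeneity and monotonicity, PN = (p₁ − p₀) / p₁.
PN = (0.672 − 0.176) / 0.672 = 0.496 / 0.672 ≈ 0.7381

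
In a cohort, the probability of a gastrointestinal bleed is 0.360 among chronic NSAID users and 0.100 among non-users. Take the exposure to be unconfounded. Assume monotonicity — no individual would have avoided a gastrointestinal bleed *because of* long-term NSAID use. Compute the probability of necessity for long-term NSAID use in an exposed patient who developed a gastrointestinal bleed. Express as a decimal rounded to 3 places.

Let p₁ = 0.36, p₀ = 0.1.
Under exogeneity and monotonicity, PN = (p₁ − p₀) / p₁.
PN = (0.36 − 0.1) / 0.36 = 0.26 / 0.36 ≈ 0.7222

PN ≈ 0.722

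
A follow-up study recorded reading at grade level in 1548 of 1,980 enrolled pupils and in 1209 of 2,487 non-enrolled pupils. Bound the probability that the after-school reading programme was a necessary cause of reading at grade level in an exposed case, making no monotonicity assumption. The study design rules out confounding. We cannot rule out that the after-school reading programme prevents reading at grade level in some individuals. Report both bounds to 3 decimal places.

p₁ = P(outcome | exposed) = 1548/1980 = 0.78182
p₀ = P(outcome | unexposed) = 1209/2487 = 0.48613
Under exogeneity alone the bounds on PN are max{0,(p₁−p₀)/p₁} ≤ PN ≤ min{1,(1−p₀)/p₁}.
  lower = (p₁ − p₀)/p₁ = 0.29569 / 0.78182 ≈ 0.3782
  upper = min{1, (1 − p₀)/p₁} = 0.51387 / 0.78182 ≈ 0.6573

0.378 ≤ PN ≤ 0.657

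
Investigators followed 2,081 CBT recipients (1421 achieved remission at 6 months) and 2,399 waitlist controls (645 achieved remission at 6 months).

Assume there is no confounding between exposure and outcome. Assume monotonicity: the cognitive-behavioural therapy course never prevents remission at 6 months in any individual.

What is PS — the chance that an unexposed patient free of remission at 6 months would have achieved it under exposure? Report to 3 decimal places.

PS ≈ 0.566

p₁ = P(outcome | exposed) = 1421/2081 = 0.68284
p₀ = P(outcome | unexposed) = 645/2399 = 0.26886
Under exogeneity and monotonicity, PS = (p₁ − p₀) / (1 − p₀).
PS = (0.68284 − 0.26886) / (1 − 0.26886) = 0.41398 / 0.73114 ≈ 0.5662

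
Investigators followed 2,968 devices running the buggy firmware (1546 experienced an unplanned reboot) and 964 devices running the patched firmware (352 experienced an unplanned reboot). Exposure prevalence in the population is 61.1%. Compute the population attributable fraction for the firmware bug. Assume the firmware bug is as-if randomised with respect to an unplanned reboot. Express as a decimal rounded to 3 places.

p₁ = P(outcome | exposed) = 1546/2968 = 0.52089
p₀ = P(outcome | unexposed) = 352/964 = 0.36515
Overall risk P(Y=1) = π·p₁ + (1−π)·p₀ = 0.611×0.52089 + 0.389×0.36515 = 0.4603.
Under exogeneity, PAF = [P(Y=1) − p₀] / P(Y=1).
PAF = (0.4603 − 0.36515) / 0.4603 ≈ 0.2067

PAF ≈ 0.207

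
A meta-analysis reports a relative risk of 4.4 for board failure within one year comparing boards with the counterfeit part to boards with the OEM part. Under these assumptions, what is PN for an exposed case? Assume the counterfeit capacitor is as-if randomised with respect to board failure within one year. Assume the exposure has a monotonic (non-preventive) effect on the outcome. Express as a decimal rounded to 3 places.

Under exogeneity and monotonicity, PN = (RR − 1) / RR = 1 − 1/RR.
PN = (4.4 − 1) / 4.4 = 3.4 / 4.4 ≈ 0.7727

PN ≈ 0.773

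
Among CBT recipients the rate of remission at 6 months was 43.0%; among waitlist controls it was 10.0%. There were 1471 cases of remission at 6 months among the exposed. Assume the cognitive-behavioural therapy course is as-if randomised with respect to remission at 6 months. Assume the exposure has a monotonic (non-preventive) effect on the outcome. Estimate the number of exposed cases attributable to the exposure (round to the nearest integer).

p₁ = 0.43, p₀ = 0.1.
PN = (p₁ − p₀)/p₁ = (0.43 − 0.1) / 0.43 ≈ 0.76744.
Attributable cases ≈ PN × (exposed cases) = 0.76744 × 1471 ≈ 1128.91.

about 1129 cases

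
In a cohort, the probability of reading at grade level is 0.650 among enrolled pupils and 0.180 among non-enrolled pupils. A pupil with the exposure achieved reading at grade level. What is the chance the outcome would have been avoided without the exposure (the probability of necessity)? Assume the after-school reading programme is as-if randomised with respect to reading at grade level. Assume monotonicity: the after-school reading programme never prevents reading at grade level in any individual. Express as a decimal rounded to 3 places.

PN ≈ 0.723

Let p₁ = 0.65, p₀ = 0.18.
Under exogeneity and monotonicity, PN = (p₁ − p₀) / p₁.
PN = (0.65 − 0.18) / 0.65 = 0.47 / 0.65 ≈ 0.7231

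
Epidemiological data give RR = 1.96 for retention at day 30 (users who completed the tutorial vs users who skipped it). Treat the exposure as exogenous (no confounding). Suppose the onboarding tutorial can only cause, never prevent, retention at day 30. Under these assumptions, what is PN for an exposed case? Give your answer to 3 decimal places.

Under exogeneity and monotonicity, PN = (RR − 1) / RR = 1 − 1/RR.
PN = (1.96 − 1) / 1.96 = 0.96 / 1.96 ≈ 0.4898

PN ≈ 0.490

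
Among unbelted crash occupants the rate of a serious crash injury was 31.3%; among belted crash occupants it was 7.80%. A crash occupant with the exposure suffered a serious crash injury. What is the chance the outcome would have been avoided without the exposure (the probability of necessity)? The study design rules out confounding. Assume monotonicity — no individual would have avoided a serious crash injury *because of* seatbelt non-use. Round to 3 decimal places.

PN ≈ 0.751

p₁ = 0.313, p₀ = 0.078.
Under exogeneity and monotonicity, PN = (p₁ − p₀) / p₁.
PN = (0.313 − 0.078) / 0.313 = 0.235 / 0.313 ≈ 0.7508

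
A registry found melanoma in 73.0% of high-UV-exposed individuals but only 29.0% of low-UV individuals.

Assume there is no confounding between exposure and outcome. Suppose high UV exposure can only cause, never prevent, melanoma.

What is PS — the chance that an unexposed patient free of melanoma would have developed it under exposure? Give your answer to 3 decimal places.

PS ≈ 0.620

p₁ = 0.73, p₀ = 0.29.
Under exogeneity and monotonicity, PS = (p₁ − p₀) / (1 − p₀).
PS = (0.73 − 0.29) / (1 − 0.29) = 0.44 / 0.71 ≈ 0.6197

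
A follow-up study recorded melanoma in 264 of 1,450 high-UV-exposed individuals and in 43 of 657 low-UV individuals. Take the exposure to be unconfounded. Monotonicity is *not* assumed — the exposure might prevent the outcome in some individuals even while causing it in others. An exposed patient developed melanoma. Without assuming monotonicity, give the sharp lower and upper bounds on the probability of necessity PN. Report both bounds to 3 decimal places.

p₁ = P(outcome | exposed) = 264/1450 = 0.18207
p₀ = P(outcome | unexposed) = 43/657 = 0.065449
Under exogeneity alone the bounds on PN are max{0,(p₁−p₀)/p₁} ≤ PN ≤ min{1,(1−p₀)/p₁}.
  lower = (p₁ − p₀)/p₁ = 0.11662 / 0.18207 ≈ 0.6405
  upper = min{1, (1 − p₀)/p₁} = 0.93455 / 0.18207 ≈ 5.1330 → capped at 1

0.641 ≤ PN ≤ 1.000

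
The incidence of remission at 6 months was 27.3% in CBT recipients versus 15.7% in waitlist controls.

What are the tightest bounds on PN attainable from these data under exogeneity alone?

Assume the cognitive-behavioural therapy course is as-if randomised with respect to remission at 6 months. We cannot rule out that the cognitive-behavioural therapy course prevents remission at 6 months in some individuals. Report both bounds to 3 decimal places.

p₁ = 0.273, p₀ = 0.157.
Under exogeneity alone the bounds on PN are max{0,(p₁−p₀)/p₁} ≤ PN ≤ min{1,(1−p₀)/p₁}.
  lower = (p₁ − p₀)/p₁ = 0.116 / 0.273 ≈ 0.4249
  upper = min{1, (1 − p₀)/p₁} = 0.843 / 0.273 ≈ 3.0879 → capped at 1

0.425 ≤ PN ≤ 1.000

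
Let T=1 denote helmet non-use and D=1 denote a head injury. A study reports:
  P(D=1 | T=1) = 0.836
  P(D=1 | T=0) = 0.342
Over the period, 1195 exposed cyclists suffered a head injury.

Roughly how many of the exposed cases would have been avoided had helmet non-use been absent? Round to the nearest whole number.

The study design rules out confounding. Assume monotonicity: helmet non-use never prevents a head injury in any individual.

Let p₁ = 0.836, p₀ = 0.342.
PN = (p₁ − p₀)/p₁ = (0.836 − 0.342) / 0.836 ≈ 0.59091.
Attributable cases ≈ PN × (exposed cases) = 0.59091 × 1195 ≈ 706.14.

about 706 cases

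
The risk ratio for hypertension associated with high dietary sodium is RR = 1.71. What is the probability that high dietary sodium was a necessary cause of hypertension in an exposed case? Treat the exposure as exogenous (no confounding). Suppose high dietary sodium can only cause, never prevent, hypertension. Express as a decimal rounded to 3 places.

PN ≈ 0.415

Under exogeneity and monotonicity, PN = (RR − 1) / RR = 1 − 1/RR.
PN = (1.71 − 1) / 1.71 = 0.71 / 1.71 ≈ 0.4152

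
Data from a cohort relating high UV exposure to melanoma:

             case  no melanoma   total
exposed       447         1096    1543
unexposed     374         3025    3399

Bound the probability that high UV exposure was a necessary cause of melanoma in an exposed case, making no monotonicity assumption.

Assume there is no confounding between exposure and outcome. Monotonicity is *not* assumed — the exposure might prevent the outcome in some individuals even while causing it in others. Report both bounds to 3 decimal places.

0.620 ≤ PN ≤ 1.000

p₁ = P(outcome | exposed) = 447/1543 = 0.2897
p₀ = P(outcome | unexposed) = 374/3399 = 0.11003
Under exogeneity alone the bounds on PN are max{0,(p₁−p₀)/p₁} ≤ PN ≤ min{1,(1−p₀)/p₁}.
  lower = (p₁ − p₀)/p₁ = 0.17966 / 0.2897 ≈ 0.6202
  upper = min{1, (1 − p₀)/p₁} = 0.88997 / 0.2897 ≈ 3.0721 → capped at 1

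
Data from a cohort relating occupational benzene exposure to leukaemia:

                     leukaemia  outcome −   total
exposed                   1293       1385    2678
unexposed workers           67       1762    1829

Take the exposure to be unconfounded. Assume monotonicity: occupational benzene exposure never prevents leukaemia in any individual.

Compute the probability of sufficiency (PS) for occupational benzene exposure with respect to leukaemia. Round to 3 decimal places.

p₁ = P(outcome | exposed) = 1293/2678 = 0.48282
p₀ = P(outcome | unexposed) = 67/1829 = 0.036632
Under exogeneity and monotonicity, PS = (p₁ − p₀)/(1 − p₀).
PS = (0.48282 − 0.036632) / 0.96337 ≈ 0.4632

PS ≈ 0.463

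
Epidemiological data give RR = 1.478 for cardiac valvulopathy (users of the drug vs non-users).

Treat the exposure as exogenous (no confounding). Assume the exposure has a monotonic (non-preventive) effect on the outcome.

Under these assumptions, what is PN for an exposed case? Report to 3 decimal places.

Under exogeneity and monotonicity, PN = (RR − 1) / RR = 1 − 1/RR.
PN = (1.478 − 1) / 1.478 = 0.478 / 1.478 ≈ 0.3234

PN ≈ 0.323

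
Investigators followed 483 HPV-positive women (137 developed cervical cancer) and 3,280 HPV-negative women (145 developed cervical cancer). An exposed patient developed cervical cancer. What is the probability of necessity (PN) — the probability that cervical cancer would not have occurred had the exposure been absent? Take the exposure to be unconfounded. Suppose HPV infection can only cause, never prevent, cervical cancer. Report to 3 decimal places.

p₁ = P(outcome | exposed) = 137/483 = 0.28364
p₀ = P(outcome | unexposed) = 145/3280 = 0.044207
Under exogeneity and monotonicity, PN = (p₁ − p₀) / p₁.
PN = (0.28364 − 0.044207) / 0.28364 = 0.23944 / 0.28364 ≈ 0.8441

PN ≈ 0.844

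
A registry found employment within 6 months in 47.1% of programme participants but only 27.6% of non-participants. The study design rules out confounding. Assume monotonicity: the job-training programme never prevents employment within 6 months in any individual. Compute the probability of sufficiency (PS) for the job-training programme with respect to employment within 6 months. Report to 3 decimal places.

p₁ = 0.471, p₀ = 0.276.
Under exogeneity and monotonicity, PS = (p₁ − p₀) / (1 − p₀).
PS = (0.471 − 0.276) / (1 − 0.276) = 0.195 / 0.724 ≈ 0.2693

PS ≈ 0.269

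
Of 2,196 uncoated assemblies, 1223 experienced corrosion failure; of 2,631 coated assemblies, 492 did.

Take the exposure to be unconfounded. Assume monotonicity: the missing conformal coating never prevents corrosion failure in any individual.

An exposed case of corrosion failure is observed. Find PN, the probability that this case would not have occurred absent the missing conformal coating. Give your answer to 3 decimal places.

PN ≈ 0.664

p₁ = P(outcome | exposed) = 1223/2196 = 0.55692
p₀ = P(outcome | unexposed) = 492/2631 = 0.187
Under exogeneity and monotonicity, PN = (p₁ − p₀) / p₁.
PN = (0.55692 − 0.187) / 0.55692 = 0.36992 / 0.55692 ≈ 0.6642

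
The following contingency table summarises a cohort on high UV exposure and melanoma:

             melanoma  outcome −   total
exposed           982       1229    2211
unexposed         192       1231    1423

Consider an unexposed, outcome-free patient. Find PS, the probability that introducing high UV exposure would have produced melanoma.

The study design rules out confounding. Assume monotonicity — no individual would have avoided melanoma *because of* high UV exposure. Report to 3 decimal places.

PS ≈ 0.357

p₁ = P(outcome | exposed) = 982/2211 = 0.44414
p₀ = P(outcome | unexposed) = 192/1423 = 0.13493
Under exogeneity and monotonicity, PS = (p₁ − p₀) / (1 − p₀).
PS = (0.44414 − 0.13493) / (1 − 0.13493) = 0.30922 / 0.86507 ≈ 0.3574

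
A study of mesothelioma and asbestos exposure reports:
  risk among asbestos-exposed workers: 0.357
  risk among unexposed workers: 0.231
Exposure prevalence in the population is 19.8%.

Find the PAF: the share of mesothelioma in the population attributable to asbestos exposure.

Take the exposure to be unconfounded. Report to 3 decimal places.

Let p₁ = 0.357, p₀ = 0.231.
Overall risk P(Y=1) = π·p₁ + (1−π)·p₀ = 0.198×0.357 + 0.802×0.231 = 0.25595.
Under exogeneity, PAF = [P(Y=1) − p₀] / P(Y=1).
PAF = (0.25595 − 0.231) / 0.25595 ≈ 0.0975

PAF ≈ 0.097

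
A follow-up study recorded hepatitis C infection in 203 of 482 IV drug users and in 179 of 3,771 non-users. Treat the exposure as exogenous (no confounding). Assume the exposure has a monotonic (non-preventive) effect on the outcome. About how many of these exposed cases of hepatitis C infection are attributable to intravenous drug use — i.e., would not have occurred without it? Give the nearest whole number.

about 180 cases

p₁ = P(outcome | exposed) = 203/482 = 0.42116
p₀ = P(outcome | unexposed) = 179/3771 = 0.047468
PN = (p₁ − p₀)/p₁ = (0.42116 − 0.047468) / 0.42116 ≈ 0.88729.
Attributable cases ≈ PN × (exposed cases) = 0.88729 × 203 ≈ 180.12.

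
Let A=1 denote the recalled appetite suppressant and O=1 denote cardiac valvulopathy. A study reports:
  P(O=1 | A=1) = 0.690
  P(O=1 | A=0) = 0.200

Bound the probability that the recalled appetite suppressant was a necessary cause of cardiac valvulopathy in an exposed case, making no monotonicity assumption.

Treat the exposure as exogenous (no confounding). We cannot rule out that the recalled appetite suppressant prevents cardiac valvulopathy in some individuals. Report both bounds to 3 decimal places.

0.710 ≤ PN ≤ 1.000

Let p₁ = 0.69, p₀ = 0.2.
Under exogeneity alone the bounds on PN are max{0,(p₁−p₀)/p₁} ≤ PN ≤ min{1,(1−p₀)/p₁}.
  lower = (p₁ − p₀)/p₁ = 0.49 / 0.69 ≈ 0.7101
  upper = min{1, (1 − p₀)/p₁} = 0.8 / 0.69 ≈ 1.1594 → capped at 1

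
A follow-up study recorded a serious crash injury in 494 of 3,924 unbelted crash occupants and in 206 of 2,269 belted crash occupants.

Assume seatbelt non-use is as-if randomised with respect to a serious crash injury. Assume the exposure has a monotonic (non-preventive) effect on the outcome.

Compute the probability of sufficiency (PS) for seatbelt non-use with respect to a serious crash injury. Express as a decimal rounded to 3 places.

PS ≈ 0.039

p₁ = P(outcome | exposed) = 494/3924 = 0.12589
p₀ = P(outcome | unexposed) = 206/2269 = 0.090789
Under exogeneity and monotonicity, PS = (p₁ − p₀) / (1 − p₀).
PS = (0.12589 − 0.090789) / (1 − 0.090789) = 0.035103 / 0.90921 ≈ 0.0386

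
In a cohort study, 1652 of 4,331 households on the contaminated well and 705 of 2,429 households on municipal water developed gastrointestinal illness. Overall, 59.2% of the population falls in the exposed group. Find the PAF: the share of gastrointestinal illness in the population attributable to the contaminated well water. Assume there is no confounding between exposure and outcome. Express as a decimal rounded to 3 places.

PAF ≈ 0.157

p₁ = P(outcome | exposed) = 1652/4331 = 0.38144
p₀ = P(outcome | unexposed) = 705/2429 = 0.29024
Overall risk P(Y=1) = π·p₁ + (1−π)·p₀ = 0.592×0.38144 + 0.408×0.29024 = 0.34423.
Under exogeneity, PAF = [P(Y=1) − p₀] / P(Y=1).
PAF = (0.34423 − 0.29024) / 0.34423 ≈ 0.1568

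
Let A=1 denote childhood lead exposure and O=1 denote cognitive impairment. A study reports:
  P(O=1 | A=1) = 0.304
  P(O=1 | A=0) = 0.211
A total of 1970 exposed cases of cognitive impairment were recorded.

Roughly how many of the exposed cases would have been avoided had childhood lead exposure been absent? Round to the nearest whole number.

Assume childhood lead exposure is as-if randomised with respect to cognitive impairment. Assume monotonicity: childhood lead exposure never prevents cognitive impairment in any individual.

Let p₁ = 0.304, p₀ = 0.211.
PN = (p₁ − p₀)/p₁ = (0.304 − 0.211) / 0.304 ≈ 0.30592.
Attributable cases ≈ PN × (exposed cases) = 0.30592 × 1970 ≈ 602.66.

about 603 cases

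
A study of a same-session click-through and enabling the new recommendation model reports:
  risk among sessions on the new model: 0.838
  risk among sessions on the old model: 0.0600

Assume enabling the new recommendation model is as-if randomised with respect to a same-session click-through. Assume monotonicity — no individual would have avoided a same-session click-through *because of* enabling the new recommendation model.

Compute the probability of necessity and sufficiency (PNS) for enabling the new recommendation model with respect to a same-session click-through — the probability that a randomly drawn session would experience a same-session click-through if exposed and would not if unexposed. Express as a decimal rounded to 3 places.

PNS ≈ 0.778

Let p₁ = 0.838, p₀ = 0.06.
Under exogeneity and monotonicity, PNS = p₁ − p₀.
PNS = 0.838 − 0.06 = 0.778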